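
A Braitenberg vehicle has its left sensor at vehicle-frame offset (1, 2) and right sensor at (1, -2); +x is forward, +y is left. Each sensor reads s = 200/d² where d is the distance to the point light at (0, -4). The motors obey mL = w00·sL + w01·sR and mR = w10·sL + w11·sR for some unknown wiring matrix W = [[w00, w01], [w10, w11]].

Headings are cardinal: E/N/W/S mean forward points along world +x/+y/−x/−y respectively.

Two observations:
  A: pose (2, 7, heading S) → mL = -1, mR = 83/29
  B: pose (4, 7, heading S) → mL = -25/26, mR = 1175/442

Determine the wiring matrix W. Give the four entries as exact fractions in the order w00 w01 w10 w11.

obs A: pose=(2,7,S) → sL=50/29, sR=2, mL=-1, mR=83/29
obs B: pose=(4,7,S) → sL=25/17, sR=25/13, mL=-25/26, mR=1175/442
sensor matrix S = [[50/29, 2], [25/17, 25/13]]; det S = 2400/6409
solve [mL_A; mL_B] = S·[w00; w01] and [mR_A; mR_B] = S·[w10; w11]:
  w00 = 0, w01 = -1/2, w10 = 1/2, w11 = 1

0 -1/2 1/2 1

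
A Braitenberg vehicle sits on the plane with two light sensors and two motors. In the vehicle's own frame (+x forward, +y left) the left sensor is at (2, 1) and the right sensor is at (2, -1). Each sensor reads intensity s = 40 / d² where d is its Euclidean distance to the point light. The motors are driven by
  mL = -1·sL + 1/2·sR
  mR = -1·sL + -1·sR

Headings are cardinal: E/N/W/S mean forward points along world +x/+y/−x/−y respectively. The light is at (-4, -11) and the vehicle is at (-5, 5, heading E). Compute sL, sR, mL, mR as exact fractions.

4/29 20/113 -162/3277 -1032/3277

left sensor world pos  = (-3, 6); dL² = 290
right sensor world pos = (-3, 4); dR² = 226
sL = 40/290 = 4/29
sR = 40/226 = 20/113
mL = -1·sL + 1/2·sR = -162/3277
mR = -1·sL + -1·sR = -1032/3277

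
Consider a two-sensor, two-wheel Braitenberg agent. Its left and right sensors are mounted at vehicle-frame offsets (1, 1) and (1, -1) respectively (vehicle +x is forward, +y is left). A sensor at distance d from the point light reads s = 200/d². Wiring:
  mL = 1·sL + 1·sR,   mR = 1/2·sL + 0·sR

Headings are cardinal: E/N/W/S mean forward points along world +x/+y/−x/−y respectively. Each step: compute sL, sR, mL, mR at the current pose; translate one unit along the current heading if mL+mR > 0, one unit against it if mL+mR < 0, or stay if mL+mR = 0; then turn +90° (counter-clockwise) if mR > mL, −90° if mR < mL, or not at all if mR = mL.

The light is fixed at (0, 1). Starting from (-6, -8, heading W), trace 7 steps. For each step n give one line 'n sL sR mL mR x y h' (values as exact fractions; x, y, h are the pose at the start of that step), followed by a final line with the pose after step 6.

n=0: pose=(-6,-8,W); sL=200/149, sR=200/113; mL=52400/16837, mR=100/149; mL+mR=63700/16837 → advance +1; mR−mL=-41100/16837 → turn -1·90°
n=1: pose=(-7,-8,N); sL=25/16, sR=2; mL=57/16, mR=25/32; mL+mR=139/32 → advance +1; mR−mL=-89/32 → turn -1·90°
n=2: pose=(-7,-7,E); sL=40/17, sR=200/117; mL=8080/1989, mR=20/17; mL+mR=10420/1989 → advance +1; mR−mL=-5740/1989 → turn -1·90°
n=3: pose=(-6,-7,S); sL=100/53, sR=20/13; mL=2360/689, mR=50/53; mL+mR=3010/689 → advance +1; mR−mL=-1710/689 → turn -1·90°
n=4: pose=(-6,-8,W); sL=200/149, sR=200/113; mL=52400/16837, mR=100/149; mL+mR=63700/16837 → advance +1; mR−mL=-41100/16837 → turn -1·90°
n=5: pose=(-7,-8,N); sL=25/16, sR=2; mL=57/16, mR=25/32; mL+mR=139/32 → advance +1; mR−mL=-89/32 → turn -1·90°
n=6: pose=(-7,-7,E); sL=40/17, sR=200/117; mL=8080/1989, mR=20/17; mL+mR=10420/1989 → advance +1; mR−mL=-5740/1989 → turn -1·90°

0 200/149 200/113 52400/16837 100/149 -6 -8 W
1 25/16 2 57/16 25/32 -7 -8 N
2 40/17 200/117 8080/1989 20/17 -7 -7 E
3 100/53 20/13 2360/689 50/53 -6 -7 S
4 200/149 200/113 52400/16837 100/149 -6 -8 W
5 25/16 2 57/16 25/32 -7 -8 N
6 40/17 200/117 8080/1989 20/17 -7 -7 E
final -6 -7 S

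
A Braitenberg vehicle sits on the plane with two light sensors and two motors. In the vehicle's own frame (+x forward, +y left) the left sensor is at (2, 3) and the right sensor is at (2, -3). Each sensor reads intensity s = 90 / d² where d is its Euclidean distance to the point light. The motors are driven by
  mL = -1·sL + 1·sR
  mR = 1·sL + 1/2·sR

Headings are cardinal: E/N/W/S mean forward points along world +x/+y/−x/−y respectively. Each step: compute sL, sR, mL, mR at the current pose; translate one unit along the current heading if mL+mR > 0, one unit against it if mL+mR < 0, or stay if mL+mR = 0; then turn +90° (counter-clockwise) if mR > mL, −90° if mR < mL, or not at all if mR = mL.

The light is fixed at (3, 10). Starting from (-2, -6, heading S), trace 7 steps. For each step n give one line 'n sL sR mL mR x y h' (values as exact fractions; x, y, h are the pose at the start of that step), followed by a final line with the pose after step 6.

n=0: pose=(-2,-6,S); sL=45/164, sR=45/194; mL=-675/15908, mR=3105/7954; mL+mR=135/388 → advance +1; mR−mL=6885/15908 → turn +1·90°
n=1: pose=(-2,-7,E); sL=18/41, sR=90/409; mL=-3672/16769, mR=9207/16769; mL+mR=135/409 → advance +1; mR−mL=12879/16769 → turn +1·90°
n=2: pose=(-1,-7,N); sL=45/137, sR=45/113; mL=1080/15481, mR=16335/30962; mL+mR=135/226 → advance +1; mR−mL=14175/30962 → turn +1·90°
n=3: pose=(-1,-6,W); sL=90/397, sR=18/41; mL=3456/16277, mR=7263/16277; mL+mR=27/41 → advance +1; mR−mL=3807/16277 → turn +1·90°
n=4: pose=(-2,-6,S); sL=45/164, sR=45/194; mL=-675/15908, mR=3105/7954; mL+mR=135/388 → advance +1; mR−mL=6885/15908 → turn +1·90°
n=5: pose=(-2,-7,E); sL=18/41, sR=90/409; mL=-3672/16769, mR=9207/16769; mL+mR=135/409 → advance +1; mR−mL=12879/16769 → turn +1·90°
n=6: pose=(-1,-7,N); sL=45/137, sR=45/113; mL=1080/15481, mR=16335/30962; mL+mR=135/226 → advance +1; mR−mL=14175/30962 → turn +1·90°

0 45/164 45/194 -675/15908 3105/7954 -2 -6 S
1 18/41 90/409 -3672/16769 9207/16769 -2 -7 E
2 45/137 45/113 1080/15481 16335/30962 -1 -7 N
3 90/397 18/41 3456/16277 7263/16277 -1 -6 W
4 45/164 45/194 -675/15908 3105/7954 -2 -6 S
5 18/41 90/409 -3672/16769 9207/16769 -2 -7 E
6 45/137 45/113 1080/15481 16335/30962 -1 -7 N
final -1 -6 W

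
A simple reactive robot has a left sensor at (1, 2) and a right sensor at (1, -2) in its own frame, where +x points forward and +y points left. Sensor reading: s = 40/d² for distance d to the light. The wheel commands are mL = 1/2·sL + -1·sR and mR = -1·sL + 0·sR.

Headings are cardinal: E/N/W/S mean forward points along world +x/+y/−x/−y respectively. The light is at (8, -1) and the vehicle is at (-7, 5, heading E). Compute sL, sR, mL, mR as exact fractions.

left sensor world pos  = (-6, 7); dL² = 260
right sensor world pos = (-6, 3); dR² = 212
sL = 40/260 = 2/13
sR = 40/212 = 10/53
mL = 1/2·sL + -1·sR = -77/689
mR = -1·sL + 0·sR = -2/13

2/13 10/53 -77/689 -2/13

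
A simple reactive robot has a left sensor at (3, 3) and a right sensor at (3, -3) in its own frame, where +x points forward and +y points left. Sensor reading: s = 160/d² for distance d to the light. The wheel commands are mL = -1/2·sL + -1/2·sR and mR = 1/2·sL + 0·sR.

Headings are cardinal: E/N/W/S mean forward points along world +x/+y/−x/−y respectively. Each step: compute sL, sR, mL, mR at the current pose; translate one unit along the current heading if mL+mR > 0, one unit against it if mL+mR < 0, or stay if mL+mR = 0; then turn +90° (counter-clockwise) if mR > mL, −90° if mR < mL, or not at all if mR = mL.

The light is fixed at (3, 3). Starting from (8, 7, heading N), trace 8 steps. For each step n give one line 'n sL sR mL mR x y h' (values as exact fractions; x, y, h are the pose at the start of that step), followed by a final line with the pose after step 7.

0 160/53 160/113 -13280/5989 80/53 8 7 N
1 40 4 -22 20 8 6 W
2 160/81 160/9 -800/81 80/81 9 6 S
3 16/13 80/41 -848/533 8/13 9 7 E
4 160/53 160/113 -13280/5989 80/53 8 7 N
5 40 4 -22 20 8 6 W
6 160/81 160/9 -800/81 80/81 9 6 S
7 16/13 80/41 -848/533 8/13 9 7 E
final 8 7 N

n=0: pose=(8,7,N); sL=160/53, sR=160/113; mL=-13280/5989, mR=80/53; mL+mR=-80/113 → advance -1; mR−mL=22320/5989 → turn +1·90°
n=1: pose=(8,6,W); sL=40, sR=4; mL=-22, mR=20; mL+mR=-2 → advance -1; mR−mL=42 → turn +1·90°
n=2: pose=(9,6,S); sL=160/81, sR=160/9; mL=-800/81, mR=80/81; mL+mR=-80/9 → advance -1; mR−mL=880/81 → turn +1·90°
n=3: pose=(9,7,E); sL=16/13, sR=80/41; mL=-848/533, mR=8/13; mL+mR=-40/41 → advance -1; mR−mL=1176/533 → turn +1·90°
n=4: pose=(8,7,N); sL=160/53, sR=160/113; mL=-13280/5989, mR=80/53; mL+mR=-80/113 → advance -1; mR−mL=22320/5989 → turn +1·90°
n=5: pose=(8,6,W); sL=40, sR=4; mL=-22, mR=20; mL+mR=-2 → advance -1; mR−mL=42 → turn +1·90°
n=6: pose=(9,6,S); sL=160/81, sR=160/9; mL=-800/81, mR=80/81; mL+mR=-80/9 → advance -1; mR−mL=880/81 → turn +1·90°
n=7: pose=(9,7,E); sL=16/13, sR=80/41; mL=-848/533, mR=8/13; mL+mR=-40/41 → advance -1; mR−mL=1176/533 → turn +1·90°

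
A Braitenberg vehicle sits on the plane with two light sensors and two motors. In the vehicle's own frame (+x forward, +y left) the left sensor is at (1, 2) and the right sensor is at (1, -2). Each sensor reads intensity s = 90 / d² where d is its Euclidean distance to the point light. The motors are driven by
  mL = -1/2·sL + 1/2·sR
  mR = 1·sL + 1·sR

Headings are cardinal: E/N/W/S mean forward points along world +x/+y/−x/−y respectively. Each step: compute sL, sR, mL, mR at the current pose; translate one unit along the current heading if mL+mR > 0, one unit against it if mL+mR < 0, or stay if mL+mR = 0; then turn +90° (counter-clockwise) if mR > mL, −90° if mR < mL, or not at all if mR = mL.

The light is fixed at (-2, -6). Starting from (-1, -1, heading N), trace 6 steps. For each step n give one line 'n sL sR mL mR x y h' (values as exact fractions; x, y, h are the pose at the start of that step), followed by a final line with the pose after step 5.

n=0: pose=(-1,-1,N); sL=90/37, sR=2; mL=-8/37, mR=164/37; mL+mR=156/37 → advance +1; mR−mL=172/37 → turn +1·90°
n=1: pose=(-1,0,W); sL=45/8, sR=45/32; mL=-135/64, mR=225/32; mL+mR=315/64 → advance +1; mR−mL=585/64 → turn +1·90°
n=2: pose=(-2,0,S); sL=90/29, sR=90/29; mL=0, mR=180/29; mL+mR=180/29 → advance +1; mR−mL=180/29 → turn +1·90°
n=3: pose=(-2,-1,E); sL=9/5, sR=9; mL=18/5, mR=54/5; mL+mR=72/5 → advance +1; mR−mL=36/5 → turn +1·90°
n=4: pose=(-1,-1,N); sL=90/37, sR=2; mL=-8/37, mR=164/37; mL+mR=156/37 → advance +1; mR−mL=172/37 → turn +1·90°
n=5: pose=(-1,0,W); sL=45/8, sR=45/32; mL=-135/64, mR=225/32; mL+mR=315/64 → advance +1; mR−mL=585/64 → turn +1·90°

0 90/37 2 -8/37 164/37 -1 -1 N
1 45/8 45/32 -135/64 225/32 -1 0 W
2 90/29 90/29 0 180/29 -2 0 S
3 9/5 9 18/5 54/5 -2 -1 E
4 90/37 2 -8/37 164/37 -1 -1 N
5 45/8 45/32 -135/64 225/32 -1 0 W
final -2 0 S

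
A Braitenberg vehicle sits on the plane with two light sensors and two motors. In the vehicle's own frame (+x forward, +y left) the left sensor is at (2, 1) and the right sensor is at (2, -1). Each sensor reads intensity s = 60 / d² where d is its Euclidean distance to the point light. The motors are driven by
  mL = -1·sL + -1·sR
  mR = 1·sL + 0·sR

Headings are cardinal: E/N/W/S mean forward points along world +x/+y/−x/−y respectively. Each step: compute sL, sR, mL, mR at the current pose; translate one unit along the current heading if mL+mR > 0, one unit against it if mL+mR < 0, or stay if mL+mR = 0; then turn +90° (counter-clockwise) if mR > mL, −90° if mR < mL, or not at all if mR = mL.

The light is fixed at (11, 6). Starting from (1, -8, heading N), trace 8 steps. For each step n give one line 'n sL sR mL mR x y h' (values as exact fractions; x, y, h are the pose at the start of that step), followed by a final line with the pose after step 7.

n=0: pose=(1,-8,N); sL=12/53, sR=4/15; mL=-392/795, mR=12/53; mL+mR=-4/15 → advance -1; mR−mL=572/795 → turn +1·90°
n=1: pose=(1,-9,W); sL=3/20, sR=3/17; mL=-111/340, mR=3/20; mL+mR=-3/17 → advance -1; mR−mL=81/170 → turn +1·90°
n=2: pose=(2,-9,S); sL=60/353, sR=60/389; mL=-44520/137317, mR=60/353; mL+mR=-60/389 → advance -1; mR−mL=67860/137317 → turn +1·90°
n=3: pose=(2,-8,E); sL=30/109, sR=30/137; mL=-7380/14933, mR=30/109; mL+mR=-30/137 → advance -1; mR−mL=11490/14933 → turn +1·90°
n=4: pose=(1,-8,N); sL=12/53, sR=4/15; mL=-392/795, mR=12/53; mL+mR=-4/15 → advance -1; mR−mL=572/795 → turn +1·90°
n=5: pose=(1,-9,W); sL=3/20, sR=3/17; mL=-111/340, mR=3/20; mL+mR=-3/17 → advance -1; mR−mL=81/170 → turn +1·90°
n=6: pose=(2,-9,S); sL=60/353, sR=60/389; mL=-44520/137317, mR=60/353; mL+mR=-60/389 → advance -1; mR−mL=67860/137317 → turn +1·90°
n=7: pose=(2,-8,E); sL=30/109, sR=30/137; mL=-7380/14933, mR=30/109; mL+mR=-30/137 → advance -1; mR−mL=11490/14933 → turn +1·90°

0 12/53 4/15 -392/795 12/53 1 -8 N
1 3/20 3/17 -111/340 3/20 1 -9 W
2 60/353 60/389 -44520/137317 60/353 2 -9 S
3 30/109 30/137 -7380/14933 30/109 2 -8 E
4 12/53 4/15 -392/795 12/53 1 -8 N
5 3/20 3/17 -111/340 3/20 1 -9 W
6 60/353 60/389 -44520/137317 60/353 2 -9 S
7 30/109 30/137 -7380/14933 30/109 2 -8 E
final 1 -8 N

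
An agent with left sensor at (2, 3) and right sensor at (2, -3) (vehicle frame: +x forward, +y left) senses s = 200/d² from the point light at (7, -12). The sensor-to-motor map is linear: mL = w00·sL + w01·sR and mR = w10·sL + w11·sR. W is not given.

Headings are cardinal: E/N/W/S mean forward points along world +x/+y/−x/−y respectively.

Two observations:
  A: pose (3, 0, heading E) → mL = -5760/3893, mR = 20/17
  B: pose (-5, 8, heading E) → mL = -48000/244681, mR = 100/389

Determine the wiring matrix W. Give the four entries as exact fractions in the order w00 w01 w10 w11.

obs A: pose=(3,0,E) → sL=200/229, sR=40/17, mL=-5760/3893, mR=20/17
obs B: pose=(-5,8,E) → sL=200/629, sR=200/389, mL=-48000/244681, mR=100/389
sensor matrix S = [[200/229, 40/17], [200/629, 200/389]]; det S = -284928000/952543133
solve [mL_A; mL_B] = S·[w00; w01] and [mR_A; mR_B] = S·[w10; w11]:
  w00 = 1, w01 = -1, w10 = 0, w11 = 1/2

1 -1 0 1/2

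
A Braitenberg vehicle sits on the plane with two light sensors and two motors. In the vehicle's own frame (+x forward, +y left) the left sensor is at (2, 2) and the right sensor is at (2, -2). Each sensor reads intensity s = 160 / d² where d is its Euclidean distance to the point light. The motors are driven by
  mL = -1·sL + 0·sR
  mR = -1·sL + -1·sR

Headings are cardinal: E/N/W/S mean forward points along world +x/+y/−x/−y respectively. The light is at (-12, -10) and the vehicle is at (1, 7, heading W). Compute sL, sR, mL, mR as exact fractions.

left sensor world pos  = (-1, 5); dL² = 346
right sensor world pos = (-1, 9); dR² = 482
sL = 160/346 = 80/173
sR = 160/482 = 80/241
mL = -1·sL + 0·sR = -80/173
mR = -1·sL + -1·sR = -33120/41693

80/173 80/241 -80/173 -33120/41693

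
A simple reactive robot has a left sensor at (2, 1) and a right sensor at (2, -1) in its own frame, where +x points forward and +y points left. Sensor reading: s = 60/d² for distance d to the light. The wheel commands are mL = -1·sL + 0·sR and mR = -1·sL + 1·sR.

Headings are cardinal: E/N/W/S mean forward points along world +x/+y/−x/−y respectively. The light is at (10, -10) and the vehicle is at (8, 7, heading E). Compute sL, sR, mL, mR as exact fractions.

left sensor world pos  = (10, 8); dL² = 324
right sensor world pos = (10, 6); dR² = 256
sL = 60/324 = 5/27
sR = 60/256 = 15/64
mL = -1·sL + 0·sR = -5/27
mR = -1·sL + 1·sR = 85/1728

5/27 15/64 -5/27 85/1728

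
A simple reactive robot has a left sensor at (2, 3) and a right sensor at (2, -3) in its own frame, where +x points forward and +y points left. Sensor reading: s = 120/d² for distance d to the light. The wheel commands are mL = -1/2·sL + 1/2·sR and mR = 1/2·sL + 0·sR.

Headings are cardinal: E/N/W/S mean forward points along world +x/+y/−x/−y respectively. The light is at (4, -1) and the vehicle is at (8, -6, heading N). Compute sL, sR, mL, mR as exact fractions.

left sensor world pos  = (5, -4); dL² = 10
right sensor world pos = (11, -4); dR² = 58
sL = 120/10 = 12
sR = 120/58 = 60/29
mL = -1/2·sL + 1/2·sR = -144/29
mR = 1/2·sL + 0·sR = 6

12 60/29 -144/29 6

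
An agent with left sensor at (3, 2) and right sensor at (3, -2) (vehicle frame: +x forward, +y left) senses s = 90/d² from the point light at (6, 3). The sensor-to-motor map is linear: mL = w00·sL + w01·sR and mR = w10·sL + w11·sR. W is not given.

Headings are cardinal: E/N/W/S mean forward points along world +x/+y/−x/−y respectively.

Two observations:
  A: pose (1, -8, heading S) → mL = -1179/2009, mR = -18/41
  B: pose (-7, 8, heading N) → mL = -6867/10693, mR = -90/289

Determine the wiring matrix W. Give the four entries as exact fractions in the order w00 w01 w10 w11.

obs A: pose=(1,-8,S) → sL=18/41, sR=18/49, mL=-1179/2009, mR=-18/41
obs B: pose=(-7,8,N) → sL=90/289, sR=18/37, mL=-6867/10693, mR=-90/289
sensor matrix S = [[18/41, 18/49], [90/289, 18/37]]; det S = 2130624/21482237
solve [mL_A; mL_B] = S·[w00; w01] and [mR_A; mR_B] = S·[w10; w11]:
  w00 = -1/2, w01 = -1, w10 = -1, w11 = 0

-1/2 -1 -1 0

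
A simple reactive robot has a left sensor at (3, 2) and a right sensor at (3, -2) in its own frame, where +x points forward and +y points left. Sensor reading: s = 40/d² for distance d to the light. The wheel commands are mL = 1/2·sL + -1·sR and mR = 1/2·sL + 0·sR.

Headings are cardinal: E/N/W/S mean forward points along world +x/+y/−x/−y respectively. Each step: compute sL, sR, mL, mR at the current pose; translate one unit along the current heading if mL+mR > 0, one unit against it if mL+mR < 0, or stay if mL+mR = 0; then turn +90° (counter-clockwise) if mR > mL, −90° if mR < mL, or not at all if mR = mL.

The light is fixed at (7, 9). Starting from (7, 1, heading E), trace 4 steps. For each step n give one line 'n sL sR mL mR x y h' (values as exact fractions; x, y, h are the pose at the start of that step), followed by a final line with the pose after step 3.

0 8/9 40/109 76/981 4/9 7 1 E
1 20/13 20/17 -90/221 10/13 8 1 N
2 8/17 40/29 -564/493 4/17 8 2 W
3 10/29 2/5 -33/145 5/29 9 2 S
final 9 3 E

n=0: pose=(7,1,E); sL=8/9, sR=40/109; mL=76/981, mR=4/9; mL+mR=512/981 → advance +1; mR−mL=40/109 → turn +1·90°
n=1: pose=(8,1,N); sL=20/13, sR=20/17; mL=-90/221, mR=10/13; mL+mR=80/221 → advance +1; mR−mL=20/17 → turn +1·90°
n=2: pose=(8,2,W); sL=8/17, sR=40/29; mL=-564/493, mR=4/17; mL+mR=-448/493 → advance -1; mR−mL=40/29 → turn +1·90°
n=3: pose=(9,2,S); sL=10/29, sR=2/5; mL=-33/145, mR=5/29; mL+mR=-8/145 → advance -1; mR−mL=2/5 → turn +1·90°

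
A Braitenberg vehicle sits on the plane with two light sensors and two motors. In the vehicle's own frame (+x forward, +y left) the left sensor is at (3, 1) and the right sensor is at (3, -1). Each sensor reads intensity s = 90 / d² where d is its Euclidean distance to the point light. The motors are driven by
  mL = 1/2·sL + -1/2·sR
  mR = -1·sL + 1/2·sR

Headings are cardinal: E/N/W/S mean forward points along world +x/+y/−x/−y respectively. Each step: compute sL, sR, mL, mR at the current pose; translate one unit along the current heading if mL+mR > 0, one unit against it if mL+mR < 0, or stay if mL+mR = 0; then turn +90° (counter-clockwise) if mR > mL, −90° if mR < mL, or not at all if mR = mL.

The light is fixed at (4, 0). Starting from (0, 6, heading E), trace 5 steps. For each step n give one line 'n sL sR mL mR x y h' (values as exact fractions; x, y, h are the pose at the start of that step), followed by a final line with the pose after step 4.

0 9/5 45/13 -54/65 -9/130 0 6 E
1 10/13 90/97 -100/1261 -385/1261 -1 6 N
2 9/4 9/2 -9/8 0 -1 5 E
3 90/113 90/89 -1080/10057 -2925/10057 -2 5 N
4 45/17 5 -20/17 -5/34 -2 4 E
final -3 4 N

n=0: pose=(0,6,E); sL=9/5, sR=45/13; mL=-54/65, mR=-9/130; mL+mR=-9/10 → advance -1; mR−mL=99/130 → turn +1·90°
n=1: pose=(-1,6,N); sL=10/13, sR=90/97; mL=-100/1261, mR=-385/1261; mL+mR=-5/13 → advance -1; mR−mL=-285/1261 → turn -1·90°
n=2: pose=(-1,5,E); sL=9/4, sR=9/2; mL=-9/8, mR=0; mL+mR=-9/8 → advance -1; mR−mL=9/8 → turn +1·90°
n=3: pose=(-2,5,N); sL=90/113, sR=90/89; mL=-1080/10057, mR=-2925/10057; mL+mR=-45/113 → advance -1; mR−mL=-1845/10057 → turn -1·90°
n=4: pose=(-2,4,E); sL=45/17, sR=5; mL=-20/17, mR=-5/34; mL+mR=-45/34 → advance -1; mR−mL=35/34 → turn +1·90°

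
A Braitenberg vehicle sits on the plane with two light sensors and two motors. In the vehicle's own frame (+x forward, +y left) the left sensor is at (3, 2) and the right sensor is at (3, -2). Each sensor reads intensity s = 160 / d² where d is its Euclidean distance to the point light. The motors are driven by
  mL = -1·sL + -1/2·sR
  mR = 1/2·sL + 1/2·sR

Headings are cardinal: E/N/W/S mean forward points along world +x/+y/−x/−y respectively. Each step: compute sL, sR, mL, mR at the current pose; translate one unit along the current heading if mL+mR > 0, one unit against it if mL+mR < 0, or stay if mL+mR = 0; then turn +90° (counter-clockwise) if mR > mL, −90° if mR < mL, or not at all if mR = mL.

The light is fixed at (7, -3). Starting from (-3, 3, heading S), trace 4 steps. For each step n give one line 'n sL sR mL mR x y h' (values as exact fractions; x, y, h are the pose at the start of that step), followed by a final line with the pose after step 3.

0 160/73 160/153 -30320/11169 18080/11169 -3 3 S
1 16/13 80/37 -1112/481 816/481 -3 4 E
2 160/269 160/181 -50480/48689 36000/48689 -4 4 N
3 40/53 8/13 -732/689 472/689 -4 3 W
final -3 3 S

n=0: pose=(-3,3,S); sL=160/73, sR=160/153; mL=-30320/11169, mR=18080/11169; mL+mR=-80/73 → advance -1; mR−mL=48400/11169 → turn +1·90°
n=1: pose=(-3,4,E); sL=16/13, sR=80/37; mL=-1112/481, mR=816/481; mL+mR=-8/13 → advance -1; mR−mL=1928/481 → turn +1·90°
n=2: pose=(-4,4,N); sL=160/269, sR=160/181; mL=-50480/48689, mR=36000/48689; mL+mR=-80/269 → advance -1; mR−mL=86480/48689 → turn +1·90°
n=3: pose=(-4,3,W); sL=40/53, sR=8/13; mL=-732/689, mR=472/689; mL+mR=-20/53 → advance -1; mR−mL=1204/689 → turn +1·90°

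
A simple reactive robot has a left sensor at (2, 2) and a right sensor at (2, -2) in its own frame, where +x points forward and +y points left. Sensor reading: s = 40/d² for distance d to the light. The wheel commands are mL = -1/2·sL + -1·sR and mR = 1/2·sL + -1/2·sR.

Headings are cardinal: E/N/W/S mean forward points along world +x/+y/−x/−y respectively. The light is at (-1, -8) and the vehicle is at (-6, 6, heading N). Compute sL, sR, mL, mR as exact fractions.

8/61 8/53 -700/3233 -32/3233

left sensor world pos  = (-8, 8); dL² = 305
right sensor world pos = (-4, 8); dR² = 265
sL = 40/305 = 8/61
sR = 40/265 = 8/53
mL = -1/2·sL + -1·sR = -700/3233
mR = 1/2·sL + -1/2·sR = -32/3233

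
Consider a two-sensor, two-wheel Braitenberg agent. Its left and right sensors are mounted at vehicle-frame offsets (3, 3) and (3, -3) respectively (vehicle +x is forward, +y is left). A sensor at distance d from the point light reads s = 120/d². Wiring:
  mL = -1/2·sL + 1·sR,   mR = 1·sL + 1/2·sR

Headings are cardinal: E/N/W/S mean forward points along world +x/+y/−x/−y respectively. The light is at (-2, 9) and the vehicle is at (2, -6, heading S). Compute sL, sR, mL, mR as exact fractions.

120/373 24/65 5052/24245 12276/24245

left sensor world pos  = (5, -9); dL² = 373
right sensor world pos = (-1, -9); dR² = 325
sL = 120/373 = 120/373
sR = 120/325 = 24/65
mL = -1/2·sL + 1·sR = 5052/24245
mR = 1·sL + 1/2·sR = 12276/24245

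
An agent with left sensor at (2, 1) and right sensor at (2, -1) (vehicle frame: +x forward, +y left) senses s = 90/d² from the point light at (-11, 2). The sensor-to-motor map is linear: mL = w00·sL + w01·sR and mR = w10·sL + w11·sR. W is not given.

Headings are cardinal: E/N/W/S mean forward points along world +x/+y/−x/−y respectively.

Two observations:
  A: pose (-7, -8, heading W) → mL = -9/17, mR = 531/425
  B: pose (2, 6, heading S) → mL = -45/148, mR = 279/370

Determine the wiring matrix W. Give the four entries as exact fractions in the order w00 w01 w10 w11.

0 -1/2 1 1/2

obs A: pose=(-7,-8,W) → sL=18/25, sR=18/17, mL=-9/17, mR=531/425
obs B: pose=(2,6,S) → sL=9/20, sR=45/74, mL=-45/148, mR=279/370
sensor matrix S = [[18/25, 18/17], [9/20, 45/74]]; det S = -243/6290
solve [mL_A; mL_B] = S·[w00; w01] and [mR_A; mR_B] = S·[w10; w11]:
  w00 = 0, w01 = -1/2, w10 = 1, w11 = 1/2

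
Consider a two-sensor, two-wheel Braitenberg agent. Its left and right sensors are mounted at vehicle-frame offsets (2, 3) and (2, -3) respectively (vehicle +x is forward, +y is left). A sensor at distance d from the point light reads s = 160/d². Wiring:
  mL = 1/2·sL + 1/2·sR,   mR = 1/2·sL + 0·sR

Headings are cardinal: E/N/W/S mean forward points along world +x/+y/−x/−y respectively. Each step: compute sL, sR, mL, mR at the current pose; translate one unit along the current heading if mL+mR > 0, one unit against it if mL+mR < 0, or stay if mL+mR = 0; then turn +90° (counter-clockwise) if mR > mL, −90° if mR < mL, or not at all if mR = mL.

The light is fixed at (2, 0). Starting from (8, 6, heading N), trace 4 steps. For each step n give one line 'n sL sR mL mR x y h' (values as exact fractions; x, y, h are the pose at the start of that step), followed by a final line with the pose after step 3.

0 160/73 32/29 3488/2117 80/73 8 6 N
1 40/41 2 61/41 20/41 8 7 E
2 32/25 160/41 2656/1025 16/25 9 7 S
3 80/17 80/53 2800/901 40/17 9 6 W
final 8 6 N

n=0: pose=(8,6,N); sL=160/73, sR=32/29; mL=3488/2117, mR=80/73; mL+mR=5808/2117 → advance +1; mR−mL=-16/29 → turn -1·90°
n=1: pose=(8,7,E); sL=40/41, sR=2; mL=61/41, mR=20/41; mL+mR=81/41 → advance +1; mR−mL=-1 → turn -1·90°
n=2: pose=(9,7,S); sL=32/25, sR=160/41; mL=2656/1025, mR=16/25; mL+mR=3312/1025 → advance +1; mR−mL=-80/41 → turn -1·90°
n=3: pose=(9,6,W); sL=80/17, sR=80/53; mL=2800/901, mR=40/17; mL+mR=4920/901 → advance +1; mR−mL=-40/53 → turn -1·90°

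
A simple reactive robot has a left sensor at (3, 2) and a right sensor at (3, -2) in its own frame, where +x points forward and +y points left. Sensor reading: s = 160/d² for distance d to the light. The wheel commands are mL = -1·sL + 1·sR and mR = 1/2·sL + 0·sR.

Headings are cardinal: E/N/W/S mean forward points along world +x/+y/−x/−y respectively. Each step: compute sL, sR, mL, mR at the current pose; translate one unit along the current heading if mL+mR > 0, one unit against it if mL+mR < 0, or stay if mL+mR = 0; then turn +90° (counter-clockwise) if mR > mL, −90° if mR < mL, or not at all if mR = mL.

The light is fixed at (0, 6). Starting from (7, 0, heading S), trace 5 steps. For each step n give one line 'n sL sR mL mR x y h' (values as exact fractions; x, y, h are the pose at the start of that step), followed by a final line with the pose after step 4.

0 80/81 80/53 2240/4293 40/81 7 0 S
1 160/97 160/41 8960/3977 80/97 7 -1 W
2 5 2 -3 5/2 6 -1 N
3 160/109 32/9 2048/981 80/109 6 -2 W
4 80/17 80/37 -1600/629 40/17 5 -2 N
final 5 -3 W

n=0: pose=(7,0,S); sL=80/81, sR=80/53; mL=2240/4293, mR=40/81; mL+mR=4360/4293 → advance +1; mR−mL=-40/1431 → turn -1·90°
n=1: pose=(7,-1,W); sL=160/97, sR=160/41; mL=8960/3977, mR=80/97; mL+mR=12240/3977 → advance +1; mR−mL=-5680/3977 → turn -1·90°
n=2: pose=(6,-1,N); sL=5, sR=2; mL=-3, mR=5/2; mL+mR=-1/2 → advance -1; mR−mL=11/2 → turn +1·90°
n=3: pose=(6,-2,W); sL=160/109, sR=32/9; mL=2048/981, mR=80/109; mL+mR=2768/981 → advance +1; mR−mL=-1328/981 → turn -1·90°
n=4: pose=(5,-2,N); sL=80/17, sR=80/37; mL=-1600/629, mR=40/17; mL+mR=-120/629 → advance -1; mR−mL=3080/629 → turn +1·90°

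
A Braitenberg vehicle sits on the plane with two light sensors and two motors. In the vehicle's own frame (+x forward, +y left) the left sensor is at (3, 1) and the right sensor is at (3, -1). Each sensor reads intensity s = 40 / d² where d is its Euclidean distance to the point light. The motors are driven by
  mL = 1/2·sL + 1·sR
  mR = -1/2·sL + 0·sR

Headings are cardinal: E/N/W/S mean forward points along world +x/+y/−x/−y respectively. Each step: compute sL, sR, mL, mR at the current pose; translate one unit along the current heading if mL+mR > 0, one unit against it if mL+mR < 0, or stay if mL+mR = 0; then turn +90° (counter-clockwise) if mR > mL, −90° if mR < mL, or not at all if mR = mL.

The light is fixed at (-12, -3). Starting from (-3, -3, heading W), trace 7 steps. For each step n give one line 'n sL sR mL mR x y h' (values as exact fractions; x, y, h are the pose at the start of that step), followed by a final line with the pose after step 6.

0 40/37 40/37 60/37 -20/37 -3 -3 W
1 20/29 4/9 206/261 -10/29 -4 -3 N
2 8/25 40/121 1484/3025 -4/25 -4 -2 E
3 5/13 10/17 345/442 -5/26 -3 -2 S
4 40/37 40/37 60/37 -20/37 -3 -3 W
5 20/29 4/9 206/261 -10/29 -4 -3 N
6 8/25 40/121 1484/3025 -4/25 -4 -2 E
final -3 -2 S

n=0: pose=(-3,-3,W); sL=40/37, sR=40/37; mL=60/37, mR=-20/37; mL+mR=40/37 → advance +1; mR−mL=-80/37 → turn -1·90°
n=1: pose=(-4,-3,N); sL=20/29, sR=4/9; mL=206/261, mR=-10/29; mL+mR=4/9 → advance +1; mR−mL=-296/261 → turn -1·90°
n=2: pose=(-4,-2,E); sL=8/25, sR=40/121; mL=1484/3025, mR=-4/25; mL+mR=40/121 → advance +1; mR−mL=-1968/3025 → turn -1·90°
n=3: pose=(-3,-2,S); sL=5/13, sR=10/17; mL=345/442, mR=-5/26; mL+mR=10/17 → advance +1; mR−mL=-215/221 → turn -1·90°
n=4: pose=(-3,-3,W); sL=40/37, sR=40/37; mL=60/37, mR=-20/37; mL+mR=40/37 → advance +1; mR−mL=-80/37 → turn -1·90°
n=5: pose=(-4,-3,N); sL=20/29, sR=4/9; mL=206/261, mR=-10/29; mL+mR=4/9 → advance +1; mR−mL=-296/261 → turn -1·90°
n=6: pose=(-4,-2,E); sL=8/25, sR=40/121; mL=1484/3025, mR=-4/25; mL+mR=40/121 → advance +1; mR−mL=-1968/3025 → turn -1·90°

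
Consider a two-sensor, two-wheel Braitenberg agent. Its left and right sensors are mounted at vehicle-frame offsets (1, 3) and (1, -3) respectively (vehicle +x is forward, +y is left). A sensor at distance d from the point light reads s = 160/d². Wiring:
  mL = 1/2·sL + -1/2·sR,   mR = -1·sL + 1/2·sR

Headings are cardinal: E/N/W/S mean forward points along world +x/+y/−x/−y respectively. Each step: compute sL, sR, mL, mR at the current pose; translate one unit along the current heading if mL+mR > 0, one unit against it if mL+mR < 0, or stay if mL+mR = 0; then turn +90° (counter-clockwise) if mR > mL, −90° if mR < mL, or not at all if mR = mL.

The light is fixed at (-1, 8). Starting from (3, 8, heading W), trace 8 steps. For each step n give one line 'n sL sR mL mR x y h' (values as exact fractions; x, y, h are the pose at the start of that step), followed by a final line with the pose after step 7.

n=0: pose=(3,8,W); sL=80/9, sR=80/9; mL=0, mR=-40/9; mL+mR=-40/9 → advance -1; mR−mL=-40/9 → turn -1·90°
n=1: pose=(4,8,N); sL=32, sR=32/13; mL=192/13, mR=-400/13; mL+mR=-16 → advance -1; mR−mL=-592/13 → turn -1·90°
n=2: pose=(4,7,E); sL=4, sR=40/13; mL=6/13, mR=-32/13; mL+mR=-2 → advance -1; mR−mL=-38/13 → turn -1·90°
n=3: pose=(3,7,S); sL=160/53, sR=32; mL=-768/53, mR=688/53; mL+mR=-80/53 → advance -1; mR−mL=1456/53 → turn +1·90°
n=4: pose=(3,8,E); sL=80/17, sR=80/17; mL=0, mR=-40/17; mL+mR=-40/17 → advance -1; mR−mL=-40/17 → turn -1·90°
n=5: pose=(2,8,S); sL=160/37, sR=160; mL=-2880/37, mR=2800/37; mL+mR=-80/37 → advance -1; mR−mL=5680/37 → turn +1·90°
n=6: pose=(2,9,E); sL=5, sR=8; mL=-3/2, mR=-1; mL+mR=-5/2 → advance -1; mR−mL=1/2 → turn +1·90°
n=7: pose=(1,9,N); sL=32, sR=160/29; mL=384/29, mR=-848/29; mL+mR=-16 → advance -1; mR−mL=-1232/29 → turn -1·90°

0 80/9 80/9 0 -40/9 3 8 W
1 32 32/13 192/13 -400/13 4 8 N
2 4 40/13 6/13 -32/13 4 7 E
3 160/53 32 -768/53 688/53 3 7 S
4 80/17 80/17 0 -40/17 3 8 E
5 160/37 160 -2880/37 2800/37 2 8 S
6 5 8 -3/2 -1 2 9 E
7 32 160/29 384/29 -848/29 1 9 N
final 1 8 E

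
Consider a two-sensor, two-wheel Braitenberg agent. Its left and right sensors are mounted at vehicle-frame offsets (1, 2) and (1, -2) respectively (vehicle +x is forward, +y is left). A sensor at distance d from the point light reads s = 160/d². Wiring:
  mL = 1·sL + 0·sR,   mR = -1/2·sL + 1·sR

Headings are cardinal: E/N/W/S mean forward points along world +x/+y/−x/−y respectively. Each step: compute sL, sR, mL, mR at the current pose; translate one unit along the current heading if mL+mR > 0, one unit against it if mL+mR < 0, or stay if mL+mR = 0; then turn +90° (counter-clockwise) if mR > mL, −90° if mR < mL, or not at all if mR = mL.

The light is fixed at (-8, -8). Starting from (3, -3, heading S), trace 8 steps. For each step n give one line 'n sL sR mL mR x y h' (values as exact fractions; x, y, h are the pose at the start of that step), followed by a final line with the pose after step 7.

0 32/37 160/97 32/37 4368/3589 3 -3 S
1 8/9 40/37 8/9 212/333 3 -4 E
2 32/41 160/109 32/41 4816/4469 4 -4 S
3 80/97 16/17 80/97 872/1649 4 -5 E
4 160/229 32/25 160/229 5328/5725 5 -5 S
5 40/53 40/49 40/53 1140/2597 5 -6 E
6 160/257 32/29 160/257 5904/7453 6 -6 S
7 80/117 80/113 80/117 4840/13221 6 -7 E
final 7 -7 S

n=0: pose=(3,-3,S); sL=32/37, sR=160/97; mL=32/37, mR=4368/3589; mL+mR=7472/3589 → advance +1; mR−mL=1264/3589 → turn +1·90°
n=1: pose=(3,-4,E); sL=8/9, sR=40/37; mL=8/9, mR=212/333; mL+mR=508/333 → advance +1; mR−mL=-28/111 → turn -1·90°
n=2: pose=(4,-4,S); sL=32/41, sR=160/109; mL=32/41, mR=4816/4469; mL+mR=8304/4469 → advance +1; mR−mL=1328/4469 → turn +1·90°
n=3: pose=(4,-5,E); sL=80/97, sR=16/17; mL=80/97, mR=872/1649; mL+mR=2232/1649 → advance +1; mR−mL=-488/1649 → turn -1·90°
n=4: pose=(5,-5,S); sL=160/229, sR=32/25; mL=160/229, mR=5328/5725; mL+mR=9328/5725 → advance +1; mR−mL=1328/5725 → turn +1·90°
n=5: pose=(5,-6,E); sL=40/53, sR=40/49; mL=40/53, mR=1140/2597; mL+mR=3100/2597 → advance +1; mR−mL=-820/2597 → turn -1·90°
n=6: pose=(6,-6,S); sL=160/257, sR=32/29; mL=160/257, mR=5904/7453; mL+mR=10544/7453 → advance +1; mR−mL=1264/7453 → turn +1·90°
n=7: pose=(6,-7,E); sL=80/117, sR=80/113; mL=80/117, mR=4840/13221; mL+mR=13880/13221 → advance +1; mR−mL=-1400/4407 → turn -1·90°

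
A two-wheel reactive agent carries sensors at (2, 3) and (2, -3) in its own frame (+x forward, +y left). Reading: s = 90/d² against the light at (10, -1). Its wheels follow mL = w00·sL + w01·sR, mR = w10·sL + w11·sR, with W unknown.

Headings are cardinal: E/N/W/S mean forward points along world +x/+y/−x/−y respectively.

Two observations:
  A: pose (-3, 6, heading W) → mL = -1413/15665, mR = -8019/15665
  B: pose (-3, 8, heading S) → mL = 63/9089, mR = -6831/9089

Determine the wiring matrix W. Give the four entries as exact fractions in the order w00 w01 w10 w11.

1/2 -1 -1 -1/2

obs A: pose=(-3,6,W) → sL=90/241, sR=18/65, mL=-1413/15665, mR=-8019/15665
obs B: pose=(-3,8,S) → sL=90/149, sR=18/61, mL=63/9089, mR=-6831/9089
sensor matrix S = [[90/241, 18/65], [90/149, 18/61]]; det S = -1625184/28475837
solve [mL_A; mL_B] = S·[w00; w01] and [mR_A; mR_B] = S·[w10; w11]:
  w00 = 1/2, w01 = -1, w10 = -1, w11 = -1/2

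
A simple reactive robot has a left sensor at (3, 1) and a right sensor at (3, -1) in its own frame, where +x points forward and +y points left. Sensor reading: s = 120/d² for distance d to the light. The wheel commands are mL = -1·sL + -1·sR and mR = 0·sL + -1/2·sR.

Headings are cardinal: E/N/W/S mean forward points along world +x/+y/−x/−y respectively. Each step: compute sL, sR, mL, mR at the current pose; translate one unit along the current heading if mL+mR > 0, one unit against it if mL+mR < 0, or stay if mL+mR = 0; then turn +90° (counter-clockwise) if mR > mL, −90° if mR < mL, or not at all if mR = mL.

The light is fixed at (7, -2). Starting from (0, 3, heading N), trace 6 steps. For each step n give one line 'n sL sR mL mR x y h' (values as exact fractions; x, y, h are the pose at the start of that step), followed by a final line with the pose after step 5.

n=0: pose=(0,3,N); sL=15/16, sR=6/5; mL=-171/80, mR=-3/5; mL+mR=-219/80 → advance -1; mR−mL=123/80 → turn +1·90°
n=1: pose=(0,2,W); sL=120/109, sR=24/25; mL=-5616/2725, mR=-12/25; mL+mR=-6924/2725 → advance -1; mR−mL=4308/2725 → turn +1·90°
n=2: pose=(1,2,S); sL=60/13, sR=12/5; mL=-456/65, mR=-6/5; mL+mR=-534/65 → advance -1; mR−mL=378/65 → turn +1·90°
n=3: pose=(1,3,E); sL=8/3, sR=24/5; mL=-112/15, mR=-12/5; mL+mR=-148/15 → advance -1; mR−mL=76/15 → turn +1·90°
n=4: pose=(0,3,N); sL=15/16, sR=6/5; mL=-171/80, mR=-3/5; mL+mR=-219/80 → advance -1; mR−mL=123/80 → turn +1·90°
n=5: pose=(0,2,W); sL=120/109, sR=24/25; mL=-5616/2725, mR=-12/25; mL+mR=-6924/2725 → advance -1; mR−mL=4308/2725 → turn +1·90°

0 15/16 6/5 -171/80 -3/5 0 3 N
1 120/109 24/25 -5616/2725 -12/25 0 2 W
2 60/13 12/5 -456/65 -6/5 1 2 S
3 8/3 24/5 -112/15 -12/5 1 3 E
4 15/16 6/5 -171/80 -3/5 0 3 N
5 120/109 24/25 -5616/2725 -12/25 0 2 W
final 1 2 S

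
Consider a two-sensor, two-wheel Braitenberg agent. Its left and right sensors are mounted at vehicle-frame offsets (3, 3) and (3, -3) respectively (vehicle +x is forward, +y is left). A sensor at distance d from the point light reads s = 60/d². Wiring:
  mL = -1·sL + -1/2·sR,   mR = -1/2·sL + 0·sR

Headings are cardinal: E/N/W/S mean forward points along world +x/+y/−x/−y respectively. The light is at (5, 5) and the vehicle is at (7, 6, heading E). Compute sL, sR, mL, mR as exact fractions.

60/41 60/29 -2970/1189 -30/41

left sensor world pos  = (10, 9); dL² = 41
right sensor world pos = (10, 3); dR² = 29
sL = 60/41 = 60/41
sR = 60/29 = 60/29
mL = -1·sL + -1/2·sR = -2970/1189
mR = -1/2·sL + 0·sR = -30/41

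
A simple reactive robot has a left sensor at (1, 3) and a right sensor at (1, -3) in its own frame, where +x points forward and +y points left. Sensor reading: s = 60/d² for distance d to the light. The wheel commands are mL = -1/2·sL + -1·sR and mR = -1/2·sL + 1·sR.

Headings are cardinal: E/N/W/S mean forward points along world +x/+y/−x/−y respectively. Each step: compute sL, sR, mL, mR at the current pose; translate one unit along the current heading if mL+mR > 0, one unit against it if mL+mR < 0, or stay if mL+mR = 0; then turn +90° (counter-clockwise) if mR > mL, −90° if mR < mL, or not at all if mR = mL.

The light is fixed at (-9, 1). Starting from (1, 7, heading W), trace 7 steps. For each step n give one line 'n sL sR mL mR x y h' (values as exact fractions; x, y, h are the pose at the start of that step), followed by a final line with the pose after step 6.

0 2/3 10/27 -19/27 1/27 1 7 W
1 60/221 60/89 -15930/19669 10590/19669 2 7 S
2 15/61 3/8 -243/488 123/488 2 8 E
3 60/113 60/233 -13770/26329 -210/26329 1 8 N
4 2/3 10/27 -19/27 1/27 1 7 W
5 60/221 60/89 -15930/19669 10590/19669 2 7 S
6 15/61 3/8 -243/488 123/488 2 8 E
final 1 8 N

n=0: pose=(1,7,W); sL=2/3, sR=10/27; mL=-19/27, mR=1/27; mL+mR=-2/3 → advance -1; mR−mL=20/27 → turn +1·90°
n=1: pose=(2,7,S); sL=60/221, sR=60/89; mL=-15930/19669, mR=10590/19669; mL+mR=-60/221 → advance -1; mR−mL=120/89 → turn +1·90°
n=2: pose=(2,8,E); sL=15/61, sR=3/8; mL=-243/488, mR=123/488; mL+mR=-15/61 → advance -1; mR−mL=3/4 → turn +1·90°
n=3: pose=(1,8,N); sL=60/113, sR=60/233; mL=-13770/26329, mR=-210/26329; mL+mR=-60/113 → advance -1; mR−mL=120/233 → turn +1·90°
n=4: pose=(1,7,W); sL=2/3, sR=10/27; mL=-19/27, mR=1/27; mL+mR=-2/3 → advance -1; mR−mL=20/27 → turn +1·90°
n=5: pose=(2,7,S); sL=60/221, sR=60/89; mL=-15930/19669, mR=10590/19669; mL+mR=-60/221 → advance -1; mR−mL=120/89 → turn +1·90°
n=6: pose=(2,8,E); sL=15/61, sR=3/8; mL=-243/488, mR=123/488; mL+mR=-15/61 → advance -1; mR−mL=3/4 → turn +1·90°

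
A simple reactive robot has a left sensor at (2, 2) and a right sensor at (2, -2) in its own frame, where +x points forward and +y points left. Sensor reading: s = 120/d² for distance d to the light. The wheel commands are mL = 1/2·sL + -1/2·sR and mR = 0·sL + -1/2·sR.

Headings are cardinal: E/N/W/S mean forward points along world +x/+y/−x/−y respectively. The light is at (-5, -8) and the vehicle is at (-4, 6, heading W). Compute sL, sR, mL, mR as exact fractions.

left sensor world pos  = (-6, 4); dL² = 145
right sensor world pos = (-6, 8); dR² = 257
sL = 120/145 = 24/29
sR = 120/257 = 120/257
mL = 1/2·sL + -1/2·sR = 1344/7453
mR = 0·sL + -1/2·sR = -60/257

24/29 120/257 1344/7453 -60/257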